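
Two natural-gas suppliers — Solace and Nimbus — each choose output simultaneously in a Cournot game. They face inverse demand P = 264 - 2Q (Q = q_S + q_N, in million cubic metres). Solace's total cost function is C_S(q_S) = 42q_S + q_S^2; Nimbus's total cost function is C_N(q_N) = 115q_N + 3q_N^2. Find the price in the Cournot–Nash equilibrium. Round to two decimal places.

Solace's profit: π_S = (264 - 2Q)q_S - (42q_S + q_S²). Setting ∂π_S/∂q_S = 0: 222 - 6q_S - 2(q_N) = 0.
Nimbus's profit: π_N = (264 - 2Q)q_N - (115q_N + 3q_N²). Setting ∂π_N/∂q_N = 0: 149 - 10q_N - 2(q_S) = 0.
Rearranging gives the reaction functions q_S = (222 - 2q_N)/6 and q_N = (149 - 2q_S)/10.
Solving the pair: q_S = 961/28, q_N = 225/28.
Total output Q = 593/14, so price P = 264 - 2·(593/14) = 1255/7.

179.29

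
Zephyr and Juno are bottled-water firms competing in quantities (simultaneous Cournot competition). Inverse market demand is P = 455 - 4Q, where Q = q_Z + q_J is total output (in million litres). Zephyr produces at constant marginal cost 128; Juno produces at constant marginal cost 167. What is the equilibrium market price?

Zephyr's profit: π_Z = (455 - 4Q)q_Z - (128q_Z). Setting ∂π_Z/∂q_Z = 0: 327 - 8q_Z - 4(q_J) = 0.
Juno's profit: π_J = (455 - 4Q)q_J - (167q_J). Setting ∂π_J/∂q_J = 0: 288 - 8q_J - 4(q_Z) = 0.
Rearranging gives the reaction functions q_Z = (327 - 4q_J)/8 and q_J = (288 - 4q_Z)/8.
Substituting one into the other gives q_Z = 61/2 and q_J = 83/4.
Total output Q = 205/4, so price P = 455 - 4·(205/4) = 250.

250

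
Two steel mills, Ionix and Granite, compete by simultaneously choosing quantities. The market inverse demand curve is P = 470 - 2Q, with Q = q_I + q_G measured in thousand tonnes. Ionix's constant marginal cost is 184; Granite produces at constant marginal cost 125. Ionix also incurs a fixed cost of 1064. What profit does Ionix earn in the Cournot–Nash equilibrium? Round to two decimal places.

1798.72

Ionix's profit: π_I = (470 - 2Q)q_I - (184q_I). Setting ∂π_I/∂q_I = 0: 286 - 4q_I - 2(q_G) = 0.
Granite's first-order condition: 345 - 4q_G - 2(q_I) = 0.
Best responses: q_I = (286 - 2q_G)/4, q_G = (345 - 2q_I)/4.
Solving the pair: q_I = 227/6, q_G = 202/3.
Price P = 470 - 2·(631/6) = 779/3.
Ionix's profit: (779/3 - 184)·(227/6) - 1064 = 1798.7222.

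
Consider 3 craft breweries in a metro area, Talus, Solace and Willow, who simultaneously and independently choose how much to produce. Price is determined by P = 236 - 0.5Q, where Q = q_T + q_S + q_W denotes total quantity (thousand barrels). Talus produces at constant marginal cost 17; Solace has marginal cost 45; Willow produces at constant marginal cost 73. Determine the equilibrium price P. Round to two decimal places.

Talus's profit: π_T = (236 - 0.5Q)q_T - (17q_T). Setting ∂π_T/∂q_T = 0: 219 - q_T - (1/2)(q_S + q_W) = 0.
Solace's first-order condition: 191 - q_S - (1/2)(q_T + q_W) = 0.
Willow's profit: π_W = (236 - 0.5Q)q_W - (73q_W). Setting ∂π_W/∂q_W = 0: 163 - q_W - (1/2)(q_T + q_S) = 0.
Adding the 3 conditions: 573 − Q − Q = 0, i.e. Q = 573/2.
Back-substituting: q_T = (219 − 573/4)/(1/2) = 303/2, q_S = (191 − 573/4)/(1/2) = 191/2, q_W = (163 − 573/4)/(1/2) = 79/2.
Total output Q = 573/2, so price P = 236 - (1/2)·(573/2) = 371/4.

92.75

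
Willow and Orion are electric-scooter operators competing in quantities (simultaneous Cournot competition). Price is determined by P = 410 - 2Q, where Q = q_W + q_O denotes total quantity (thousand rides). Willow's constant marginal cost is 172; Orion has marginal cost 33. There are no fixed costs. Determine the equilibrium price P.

Willow's profit: π_W = (410 - 2Q)q_W - (172q_W). Setting ∂π_W/∂q_W = 0: 238 - 4q_W - 2(q_O) = 0.
Orion's profit: π_O = (410 - 2Q)q_O - (33q_O). Setting ∂π_O/∂q_O = 0: 377 - 4q_O - 2(q_W) = 0.
Best responses: q_W = (238 - 2q_O)/4, q_O = (377 - 2q_W)/4.
Solving the pair: q_W = 33/2, q_O = 86.
Total output Q = 205/2, so price P = 410 - 2·(205/2) = 205.

205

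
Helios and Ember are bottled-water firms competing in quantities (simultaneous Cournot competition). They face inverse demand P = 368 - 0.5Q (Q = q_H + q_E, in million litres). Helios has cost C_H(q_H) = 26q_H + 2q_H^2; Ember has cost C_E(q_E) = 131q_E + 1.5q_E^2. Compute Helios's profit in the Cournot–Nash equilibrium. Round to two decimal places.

10006.41

Helios's profit: π_H = (368 - 0.5Q)q_H - (26q_H + 2q_H²). Setting ∂π_H/∂q_H = 0: 342 - 5q_H - (1/2)(q_E) = 0.
Ember's first-order condition: 237 - 4q_E - (1/2)(q_H) = 0.
Best responses: q_H = (342 - (1/2)q_E)/5, q_E = (237 - (1/2)q_H)/4.
Solving the pair: q_H = 63.2658, q_E = 51.3418.
Price P = 368 - (1/2)·114.6076 = 310.6962.
Helios's profit: 310.6962·63.2658 - 26·63.2658 - 2·63.2658² = 10006.4108.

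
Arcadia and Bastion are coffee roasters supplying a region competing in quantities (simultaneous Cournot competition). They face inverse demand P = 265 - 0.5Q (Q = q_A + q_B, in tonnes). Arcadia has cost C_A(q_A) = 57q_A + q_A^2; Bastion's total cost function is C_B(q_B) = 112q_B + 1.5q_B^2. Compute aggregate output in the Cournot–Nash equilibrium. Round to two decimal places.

Arcadia's profit: π_A = (265 - 0.5Q)q_A - (57q_A + q_A²). Setting ∂π_A/∂q_A = 0: 208 - 3q_A - (1/2)(q_B) = 0.
Bastion's first-order condition: 153 - 4q_B - (1/2)(q_A) = 0.
Best responses: q_A = (208 - (1/2)q_B)/3, q_B = (153 - (1/2)q_A)/4.
Solving the pair: q_A = 64.2979, q_B = 1420/47.
Total output Q = 64.2979 + 1420/47 = 94.5106.

94.51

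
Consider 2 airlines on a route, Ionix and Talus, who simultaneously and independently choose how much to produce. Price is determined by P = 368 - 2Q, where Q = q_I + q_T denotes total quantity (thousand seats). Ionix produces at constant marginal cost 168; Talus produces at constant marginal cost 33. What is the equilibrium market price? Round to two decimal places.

189.67

Ionix's profit: π_I = (368 - 2Q)q_I - (168q_I). Setting ∂π_I/∂q_I = 0: 200 - 4q_I - 2(q_T) = 0.
Talus's profit: π_T = (368 - 2Q)q_T - (33q_T). Setting ∂π_T/∂q_T = 0: 335 - 4q_T - 2(q_I) = 0.
Rearranging gives the reaction functions q_I = (200 - 2q_T)/4 and q_T = (335 - 2q_I)/4.
Substituting one into the other gives q_I = 65/6 and q_T = 235/3.
Total output Q = 535/6, so price P = 368 - 2·(535/6) = 569/3.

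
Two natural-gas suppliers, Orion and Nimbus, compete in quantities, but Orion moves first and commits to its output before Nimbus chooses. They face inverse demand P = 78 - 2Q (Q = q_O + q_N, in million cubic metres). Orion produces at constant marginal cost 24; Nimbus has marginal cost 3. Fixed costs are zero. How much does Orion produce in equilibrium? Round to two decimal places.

The follower Nimbus best-responds to any q_O: π_N = (78 - 2Q)q_N - 3q_N.
∂π_N/∂q_N = 75 - 2q_O - 4q_N = 0 gives the reaction function q_N = (75 - 2q_O)/4.
Orion substitutes q_N(q_O) into its own profit: π_O = q_O(78 - 2q_O - (75 - 2q_O)/2) - 24q_O = (81/2 - q_O)q_O - 24q_O.
Maximising: ∂π_O/∂q_O = 33/2 - 2q_O = 0, giving q_O = 33/4.
Then q_N = (75 - 2·(33/4))/4 = 117/8.

8.25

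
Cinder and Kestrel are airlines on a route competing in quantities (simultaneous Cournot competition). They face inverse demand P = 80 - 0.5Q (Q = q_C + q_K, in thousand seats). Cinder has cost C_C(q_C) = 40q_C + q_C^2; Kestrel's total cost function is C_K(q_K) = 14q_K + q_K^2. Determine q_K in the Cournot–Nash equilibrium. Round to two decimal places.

Cinder's profit: π_C = (80 - 0.5Q)q_C - (40q_C + q_C²). Setting ∂π_C/∂q_C = 0: 40 - 3q_C - (1/2)(q_K) = 0.
Kestrel's first-order condition: 66 - 3q_K - (1/2)(q_C) = 0.
Best responses: q_C = (40 - (1/2)q_K)/3, q_K = (66 - (1/2)q_C)/3.
Solving the pair: q_C = 348/35, q_K = 712/35.

20.34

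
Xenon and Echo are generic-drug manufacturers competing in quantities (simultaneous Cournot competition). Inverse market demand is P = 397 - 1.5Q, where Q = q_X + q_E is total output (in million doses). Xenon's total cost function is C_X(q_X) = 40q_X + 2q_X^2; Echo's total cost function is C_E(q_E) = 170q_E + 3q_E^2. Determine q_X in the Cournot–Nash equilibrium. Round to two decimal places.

47.28

Xenon's profit: π_X = (397 - 1.5Q)q_X - (40q_X + 2q_X²). Setting ∂π_X/∂q_X = 0: 357 - 7q_X - (3/2)(q_E) = 0.
Echo's first-order condition: 227 - 9q_E - (3/2)(q_X) = 0.
Best responses: q_X = (357 - (3/2)q_E)/7, q_E = (227 - (3/2)q_X)/9.
Substituting one into the other gives q_X = 47.2840 and q_E = 17.3416.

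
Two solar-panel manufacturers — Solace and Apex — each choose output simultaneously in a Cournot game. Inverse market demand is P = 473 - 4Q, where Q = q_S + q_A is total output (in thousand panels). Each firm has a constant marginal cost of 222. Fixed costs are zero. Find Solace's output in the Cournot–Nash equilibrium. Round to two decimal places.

A representative firm's profit is π_i = q_i(473 - 4Q) - 222q_i.
First-order condition (treating rivals' output as given): 251 - 8q_i - 4q_j = 0.
By symmetry each firm produces the same amount; substituting q_j = q_i yields q_i = 251/12.

20.92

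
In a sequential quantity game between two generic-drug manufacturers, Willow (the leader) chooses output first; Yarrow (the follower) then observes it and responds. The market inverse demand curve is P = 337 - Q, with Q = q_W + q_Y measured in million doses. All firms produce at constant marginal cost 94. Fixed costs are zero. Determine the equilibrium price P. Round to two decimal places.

154.75

The follower Yarrow best-responds to any q_W: π_Y = (337 - Q)q_Y - 94q_Y.
Setting the follower's marginal profit to zero, 243 - q_W - 2q_Y = 0, i.e. q_Y = (243 - q_W)/2.
Willow substitutes q_Y(q_W) into its own profit: π_W = q_W(337 - q_W - (243 - q_W)/2) - 94q_W = (431/2 - (1/2)q_W)q_W - 94q_W.
The leader's first-order condition 243/2 - q_W = 0 yields q_W = 243/2.
Then q_Y = (243 - 243/2)/2 = 243/4.
Total output Q = 729/4, so price P = 337 - 729/4 = 619/4.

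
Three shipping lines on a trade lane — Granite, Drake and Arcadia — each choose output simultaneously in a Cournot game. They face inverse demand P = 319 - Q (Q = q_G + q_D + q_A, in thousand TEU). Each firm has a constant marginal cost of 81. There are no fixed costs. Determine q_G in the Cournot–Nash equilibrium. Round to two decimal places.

A representative firm's profit is π_i = q_i(319 - Q) - 81q_i.
First-order condition (treating rivals' output as given): 238 - 2q_i - Σ_{j≠i} q_j = 0.
By symmetry each firm produces the same amount; substituting Σ_{j≠i} q_j = 2q_i yields q_i = 238/4 = 119/2.

59.50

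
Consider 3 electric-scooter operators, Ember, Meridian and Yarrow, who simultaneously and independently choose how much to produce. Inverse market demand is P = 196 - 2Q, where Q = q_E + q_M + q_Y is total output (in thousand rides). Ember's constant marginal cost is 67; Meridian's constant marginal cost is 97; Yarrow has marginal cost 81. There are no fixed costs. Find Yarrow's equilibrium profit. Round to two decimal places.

427.78

Ember's profit: π_E = (196 - 2Q)q_E - (67q_E). Setting ∂π_E/∂q_E = 0: 129 - 4q_E - 2(q_M + q_Y) = 0.
Meridian's first-order condition: 99 - 4q_M - 2(q_E + q_Y) = 0.
Yarrow's profit: π_Y = (196 - 2Q)q_Y - (81q_Y). Setting ∂π_Y/∂q_Y = 0: 115 - 4q_Y - 2(q_E + q_M) = 0.
Adding the 3 first-order conditions: 343 − 8Q = 0, so Q = 343/8.
Back-substituting: q_E = (129 − 343/4)/2 = 173/8, q_M = (99 − 343/4)/2 = 53/8, q_Y = (115 − 343/4)/2 = 117/8.
Price P = 196 - 2·(343/8) = 441/4.
Yarrow's profit: (441/4 - 81)·(117/8) = 427.7813.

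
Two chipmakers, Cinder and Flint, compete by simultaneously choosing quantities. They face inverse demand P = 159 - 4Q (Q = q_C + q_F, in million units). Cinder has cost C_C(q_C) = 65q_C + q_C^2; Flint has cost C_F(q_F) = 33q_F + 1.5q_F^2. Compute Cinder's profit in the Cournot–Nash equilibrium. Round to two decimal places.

Cinder's profit: π_C = (159 - 4Q)q_C - (65q_C + q_C²). Setting ∂π_C/∂q_C = 0: 94 - 10q_C - 4(q_F) = 0.
Flint's profit: π_F = (159 - 4Q)q_F - (33q_F + (3/2)q_F²). Setting ∂π_F/∂q_F = 0: 126 - 11q_F - 4(q_C) = 0.
Best responses: q_C = (94 - 4q_F)/10, q_F = (126 - 4q_C)/11.
Substituting one into the other gives q_C = 265/47 and q_F = 442/47.
Price P = 159 - 4·(707/47) = 98.8298.
Cinder's profit: 98.8298·(265/47) - 65·(265/47) - (265/47)² = 158.9520.

158.95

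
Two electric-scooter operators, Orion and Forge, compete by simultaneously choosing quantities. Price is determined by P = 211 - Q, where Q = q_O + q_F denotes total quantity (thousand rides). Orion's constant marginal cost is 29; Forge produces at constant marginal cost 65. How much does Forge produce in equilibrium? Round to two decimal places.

Orion's profit: π_O = (211 - Q)q_O - (29q_O). Setting ∂π_O/∂q_O = 0: 182 - 2q_O - (q_F) = 0.
Forge's first-order condition: 146 - 2q_F - (q_O) = 0.
Best responses: q_O = (182 - q_F)/2, q_F = (146 - q_O)/2.
Solving the pair: q_O = 218/3, q_F = 110/3.

36.67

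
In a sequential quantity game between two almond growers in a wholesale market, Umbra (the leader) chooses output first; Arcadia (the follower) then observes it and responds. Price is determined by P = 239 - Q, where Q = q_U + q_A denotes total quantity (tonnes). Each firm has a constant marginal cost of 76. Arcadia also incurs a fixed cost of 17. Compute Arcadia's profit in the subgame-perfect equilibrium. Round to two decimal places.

The follower Arcadia best-responds to any q_U: π_A = (239 - Q)q_A - 76q_A.
Follower FOC: 163 - q_U - 2q_A = 0, so q_A(q_U) = (163 - q_U)/2.
The leader anticipates this reaction. Substituting into P = 239 - Q gives P = 315/2 - (1/2)q_U, so π_U = (315/2 - (1/2)q_U)q_U - 76q_U.
Maximising: ∂π_U/∂q_U = 163/2 - q_U = 0, giving q_U = 163/2.
Then q_A = (163 - 163/2)/2 = 163/4.
Price P = 239 - 489/4 = 467/4.
Arcadia's profit: (467/4 - 76)·(163/4) - 17 = 1643.5625.

1643.56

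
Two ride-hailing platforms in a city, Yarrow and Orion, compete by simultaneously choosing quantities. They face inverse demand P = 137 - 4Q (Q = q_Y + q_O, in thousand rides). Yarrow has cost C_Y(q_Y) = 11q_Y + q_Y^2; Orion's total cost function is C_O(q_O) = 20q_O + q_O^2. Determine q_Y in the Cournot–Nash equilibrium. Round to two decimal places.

9.43

Yarrow's profit: π_Y = (137 - 4Q)q_Y - (11q_Y + q_Y²). Setting ∂π_Y/∂q_Y = 0: 126 - 10q_Y - 4(q_O) = 0.
Orion's profit: π_O = (137 - 4Q)q_O - (20q_O + q_O²). Setting ∂π_O/∂q_O = 0: 117 - 10q_O - 4(q_Y) = 0.
Rearranging gives the reaction functions q_Y = (126 - 4q_O)/10 and q_O = (117 - 4q_Y)/10.
Substituting one into the other gives q_Y = 66/7 and q_O = 111/14.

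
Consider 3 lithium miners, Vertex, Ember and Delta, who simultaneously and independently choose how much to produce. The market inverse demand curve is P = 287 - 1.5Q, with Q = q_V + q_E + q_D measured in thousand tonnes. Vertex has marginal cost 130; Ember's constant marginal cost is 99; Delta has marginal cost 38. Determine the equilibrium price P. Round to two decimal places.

Vertex's profit: π_V = (287 - 1.5Q)q_V - (130q_V). Setting ∂π_V/∂q_V = 0: 157 - 3q_V - (3/2)(q_E + q_D) = 0.
Ember's profit: π_E = (287 - 1.5Q)q_E - (99q_E). Setting ∂π_E/∂q_E = 0: 188 - 3q_E - (3/2)(q_V + q_D) = 0.
Delta's first-order condition: 249 - 3q_D - (3/2)(q_V + q_E) = 0.
Adding the 3 conditions: 594 − 3Q − 3Q = 0, i.e. Q = 99.
Back-substituting: q_V = (157 − 297/2)/(3/2) = 17/3, q_E = (188 − 297/2)/(3/2) = 79/3, q_D = (249 − 297/2)/(3/2) = 67.
Total output Q = 99, so price P = 287 - (3/2)·99 = 277/2.

138.50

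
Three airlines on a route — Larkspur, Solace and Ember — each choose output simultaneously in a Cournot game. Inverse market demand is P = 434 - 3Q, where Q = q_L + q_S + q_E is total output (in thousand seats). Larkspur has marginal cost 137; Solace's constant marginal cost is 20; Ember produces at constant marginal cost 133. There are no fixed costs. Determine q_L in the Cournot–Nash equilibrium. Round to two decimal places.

14.67

Larkspur's profit: π_L = (434 - 3Q)q_L - (137q_L). Setting ∂π_L/∂q_L = 0: 297 - 6q_L - 3(q_S + q_E) = 0.
Solace's first-order condition: 414 - 6q_S - 3(q_L + q_E) = 0.
Ember's profit: π_E = (434 - 3Q)q_E - (133q_E). Setting ∂π_E/∂q_E = 0: 301 - 6q_E - 3(q_L + q_S) = 0.
Adding the 3 conditions: 1012 − 6Q − 6Q = 0, i.e. Q = 253/3.
Back-substituting: q_L = (297 − 253)/3 = 44/3, q_S = (414 − 253)/3 = 161/3, q_E = (301 − 253)/3 = 16.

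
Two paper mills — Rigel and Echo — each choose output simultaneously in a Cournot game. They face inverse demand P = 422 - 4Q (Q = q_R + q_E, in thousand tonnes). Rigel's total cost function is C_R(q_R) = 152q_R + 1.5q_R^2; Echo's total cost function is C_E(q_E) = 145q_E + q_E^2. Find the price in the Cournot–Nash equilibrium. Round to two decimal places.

270.55

Rigel's profit: π_R = (422 - 4Q)q_R - (152q_R + (3/2)q_R²). Setting ∂π_R/∂q_R = 0: 270 - 11q_R - 4(q_E) = 0.
Echo's profit: π_E = (422 - 4Q)q_E - (145q_E + q_E²). Setting ∂π_E/∂q_E = 0: 277 - 10q_E - 4(q_R) = 0.
Rearranging gives the reaction functions q_R = (270 - 4q_E)/11 and q_E = (277 - 4q_R)/10.
Substituting one into the other gives q_R = 796/47 and q_E = 1967/94.
Total output Q = 37.8617, so price P = 422 - 4·37.8617 = 270.5532.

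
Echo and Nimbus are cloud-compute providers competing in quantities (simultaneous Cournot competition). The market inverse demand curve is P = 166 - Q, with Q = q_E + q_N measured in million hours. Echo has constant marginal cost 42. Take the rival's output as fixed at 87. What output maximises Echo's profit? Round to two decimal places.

With the rival's output fixed at 87, Echo's profit is π_E = (166 - 87 - q_E)q_E - (42q_E) = (79 - q_E)q_E - (42q_E).
∂π_E/∂q_E = 37 - 2q_E = 0, so q_E = 37/2.

18.50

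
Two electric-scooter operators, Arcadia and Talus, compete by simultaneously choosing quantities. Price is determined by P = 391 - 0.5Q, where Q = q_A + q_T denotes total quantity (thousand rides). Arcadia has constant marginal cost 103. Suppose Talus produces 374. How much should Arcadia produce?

With the rival's output fixed at 374, Arcadia's profit is π_A = (391 - (1/2)·374 - (1/2)q_A)q_A - (103q_A) = (204 - (1/2)q_A)q_A - (103q_A).
∂π_A/∂q_A = 101 - q_A = 0, so q_A = 101.

101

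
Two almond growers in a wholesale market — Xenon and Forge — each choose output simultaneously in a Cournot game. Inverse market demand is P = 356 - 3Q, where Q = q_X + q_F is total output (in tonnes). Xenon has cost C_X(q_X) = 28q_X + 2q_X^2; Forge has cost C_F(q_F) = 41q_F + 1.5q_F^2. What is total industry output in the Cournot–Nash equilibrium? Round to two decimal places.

51.52

Xenon's profit: π_X = (356 - 3Q)q_X - (28q_X + 2q_X²). Setting ∂π_X/∂q_X = 0: 328 - 10q_X - 3(q_F) = 0.
Forge's first-order condition: 315 - 9q_F - 3(q_X) = 0.
So q_X = (328 - 3q_F)/10 and q_F = (315 - 3q_X)/9.
Solving the pair: q_X = 223/9, q_F = 722/27.
Total output Q = 223/9 + 722/27 = 1391/27.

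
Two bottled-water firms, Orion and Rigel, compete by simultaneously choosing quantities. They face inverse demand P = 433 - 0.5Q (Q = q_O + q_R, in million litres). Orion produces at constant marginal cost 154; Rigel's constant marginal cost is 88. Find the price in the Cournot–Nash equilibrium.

Orion's profit: π_O = (433 - 0.5Q)q_O - (154q_O). Setting ∂π_O/∂q_O = 0: 279 - q_O - (1/2)(q_R) = 0.
Rigel's profit: π_R = (433 - 0.5Q)q_R - (88q_R). Setting ∂π_R/∂q_R = 0: 345 - q_R - (1/2)(q_O) = 0.
Best responses: q_O = (279 - (1/2)q_R), q_R = (345 - (1/2)q_O).
Substituting one into the other gives q_O = 142 and q_R = 274.
Total output Q = 416, so price P = 433 - (1/2)·416 = 225.

225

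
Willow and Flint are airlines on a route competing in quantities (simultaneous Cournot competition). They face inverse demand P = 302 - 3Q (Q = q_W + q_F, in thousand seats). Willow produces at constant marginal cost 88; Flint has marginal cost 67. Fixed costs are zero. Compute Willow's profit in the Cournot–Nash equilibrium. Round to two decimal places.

1379.59

Willow's profit: π_W = (302 - 3Q)q_W - (88q_W). Setting ∂π_W/∂q_W = 0: 214 - 6q_W - 3(q_F) = 0.
Flint's first-order condition: 235 - 6q_F - 3(q_W) = 0.
Best responses: q_W = (214 - 3q_F)/6, q_F = (235 - 3q_W)/6.
Substituting one into the other gives q_W = 193/9 and q_F = 256/9.
Price P = 302 - 3·(449/9) = 457/3.
Willow's profit: (457/3 - 88)·(193/9) = 1379.5926.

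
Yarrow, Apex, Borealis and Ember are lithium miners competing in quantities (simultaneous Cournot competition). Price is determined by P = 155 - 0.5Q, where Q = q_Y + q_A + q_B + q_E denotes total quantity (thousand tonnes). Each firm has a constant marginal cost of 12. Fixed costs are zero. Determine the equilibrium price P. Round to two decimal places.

Each firm earns π_i = (155 - 0.5Q)q_i - 12q_i.
First-order condition (treating rivals' output as given): 143 - q_i - (1/2)·Σ_{j≠i} q_j = 0.
With identical firms every q_j equals q_i, so Σ_{j≠i} q_j = 3q_i and 143 = (5/2)q_i, giving q_i = 286/5.
Total output Q = 1144/5, so price P = 155 - (1/2)·(1144/5) = 203/5.

40.60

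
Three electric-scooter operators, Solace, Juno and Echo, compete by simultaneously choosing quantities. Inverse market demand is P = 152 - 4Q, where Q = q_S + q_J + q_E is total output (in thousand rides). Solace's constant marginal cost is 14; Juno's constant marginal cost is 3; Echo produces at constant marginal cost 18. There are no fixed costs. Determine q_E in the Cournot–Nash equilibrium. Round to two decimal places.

Solace's profit: π_S = (152 - 4Q)q_S - (14q_S). Setting ∂π_S/∂q_S = 0: 138 - 8q_S - 4(q_J + q_E) = 0.
Juno's first-order condition: 149 - 8q_J - 4(q_S + q_E) = 0.
Echo's profit: π_E = (152 - 4Q)q_E - (18q_E). Setting ∂π_E/∂q_E = 0: 134 - 8q_E - 4(q_S + q_J) = 0.
Adding the 3 first-order conditions: 421 − 16Q = 0, so Q = 421/16.
Back-substituting: q_S = (138 − 421/4)/4 = 131/16, q_J = (149 − 421/4)/4 = 175/16, q_E = (134 − 421/4)/4 = 115/16.

7.19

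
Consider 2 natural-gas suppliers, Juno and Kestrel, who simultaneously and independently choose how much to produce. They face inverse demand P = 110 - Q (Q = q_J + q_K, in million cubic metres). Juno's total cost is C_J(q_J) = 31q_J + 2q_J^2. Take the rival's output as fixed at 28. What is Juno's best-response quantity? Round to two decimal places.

With the rival's output fixed at 28, Juno's profit is π_J = (110 - 28 - q_J)q_J - (31q_J + 2q_J²) = (82 - q_J)q_J - (31q_J + 2q_J²).
∂π_J/∂q_J = 51 - 6q_J = 0, so q_J = 17/2.

8.50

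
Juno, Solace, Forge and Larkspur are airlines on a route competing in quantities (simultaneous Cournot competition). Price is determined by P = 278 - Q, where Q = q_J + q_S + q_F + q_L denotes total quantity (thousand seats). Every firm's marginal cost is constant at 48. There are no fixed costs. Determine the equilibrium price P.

94

Each firm earns π_i = (278 - Q)q_i - 48q_i.
Setting ∂π_i/∂q_i = 0 with rivals' quantities fixed: 230 - 2q_i - Σ_{j≠i} q_j = 0.
By symmetry each firm produces the same amount; substituting Σ_{j≠i} q_j = 3q_i yields q_i = 230/5 = 46.
Total output Q = 184, so price P = 278 - 184 = 94.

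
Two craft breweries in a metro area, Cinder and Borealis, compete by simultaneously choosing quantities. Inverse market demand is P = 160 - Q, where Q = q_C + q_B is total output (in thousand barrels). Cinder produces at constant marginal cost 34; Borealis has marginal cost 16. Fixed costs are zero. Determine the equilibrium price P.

Cinder's profit: π_C = (160 - Q)q_C - (34q_C). Setting ∂π_C/∂q_C = 0: 126 - 2q_C - (q_B) = 0.
Borealis's first-order condition: 144 - 2q_B - (q_C) = 0.
So q_C = (126 - q_B)/2 and q_B = (144 - q_C)/2.
Solving the pair: q_C = 36, q_B = 54.
Total output Q = 90, so price P = 160 - 90 = 70.

70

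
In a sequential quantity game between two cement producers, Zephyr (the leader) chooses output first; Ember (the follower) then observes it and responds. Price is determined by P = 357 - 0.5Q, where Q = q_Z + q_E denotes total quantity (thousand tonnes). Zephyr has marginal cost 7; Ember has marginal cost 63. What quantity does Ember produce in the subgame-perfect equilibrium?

91

The follower Ember best-responds to any q_Z: π_E = (357 - 0.5Q)q_E - 63q_E.
Setting the follower's marginal profit to zero, 294 - (1/2)q_Z - q_E = 0, i.e. q_E = (294 - (1/2)q_Z).
Zephyr substitutes q_E(q_Z) into its own profit: π_Z = q_Z(357 - (1/2)q_Z - (294 - (1/2)q_Z)/2) - 7q_Z = (210 - (1/4)q_Z)q_Z - 7q_Z.
Leader FOC: 203 - (1/2)q_Z = 0, so q_Z = 406.
Then q_E = (294 - (1/2)·406) = 91.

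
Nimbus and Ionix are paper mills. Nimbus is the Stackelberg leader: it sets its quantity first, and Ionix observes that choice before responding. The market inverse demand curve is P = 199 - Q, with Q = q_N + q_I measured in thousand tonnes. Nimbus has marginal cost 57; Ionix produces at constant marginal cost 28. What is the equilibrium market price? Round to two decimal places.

85.25

Solve by backward induction. Given q_N, the follower Ionix maximises π_I = (199 - q_N - q_I)q_I - 28q_I.
∂π_I/∂q_I = 171 - q_N - 2q_I = 0 gives the reaction function q_I = (171 - q_N)/2.
Nimbus substitutes q_I(q_N) into its own profit: π_N = q_N(199 - q_N - (171 - q_N)/2) - 57q_N = (227/2 - (1/2)q_N)q_N - 57q_N.
Maximising: ∂π_N/∂q_N = 113/2 - q_N = 0, giving q_N = 113/2.
Then q_I = (171 - 113/2)/2 = 229/4.
Total output Q = 455/4, so price P = 199 - 455/4 = 341/4.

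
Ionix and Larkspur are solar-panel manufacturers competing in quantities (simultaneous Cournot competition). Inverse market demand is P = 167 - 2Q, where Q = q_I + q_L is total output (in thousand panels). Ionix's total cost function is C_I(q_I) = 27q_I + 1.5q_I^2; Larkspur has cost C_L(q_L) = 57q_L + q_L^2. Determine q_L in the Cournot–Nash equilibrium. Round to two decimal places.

Ionix's profit: π_I = (167 - 2Q)q_I - (27q_I + (3/2)q_I²). Setting ∂π_I/∂q_I = 0: 140 - 7q_I - 2(q_L) = 0.
Larkspur's first-order condition: 110 - 6q_L - 2(q_I) = 0.
Best responses: q_I = (140 - 2q_L)/7, q_L = (110 - 2q_I)/6.
Substituting one into the other gives q_I = 310/19 and q_L = 245/19.

12.89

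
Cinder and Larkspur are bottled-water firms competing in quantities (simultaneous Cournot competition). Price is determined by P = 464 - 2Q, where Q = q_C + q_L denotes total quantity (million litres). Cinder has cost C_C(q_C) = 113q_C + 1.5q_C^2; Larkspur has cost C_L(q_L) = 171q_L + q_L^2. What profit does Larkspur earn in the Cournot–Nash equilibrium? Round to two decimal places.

3780.75

Cinder's profit: π_C = (464 - 2Q)q_C - (113q_C + (3/2)q_C²). Setting ∂π_C/∂q_C = 0: 351 - 7q_C - 2(q_L) = 0.
Larkspur's profit: π_L = (464 - 2Q)q_L - (171q_L + q_L²). Setting ∂π_L/∂q_L = 0: 293 - 6q_L - 2(q_C) = 0.
Rearranging gives the reaction functions q_C = (351 - 2q_L)/7 and q_L = (293 - 2q_C)/6.
Substituting one into the other gives q_C = 40 and q_L = 71/2.
Price P = 464 - 2·(151/2) = 313.
Larkspur's profit: 313·(71/2) - 171·(71/2) - (71/2)² = 3780.7500.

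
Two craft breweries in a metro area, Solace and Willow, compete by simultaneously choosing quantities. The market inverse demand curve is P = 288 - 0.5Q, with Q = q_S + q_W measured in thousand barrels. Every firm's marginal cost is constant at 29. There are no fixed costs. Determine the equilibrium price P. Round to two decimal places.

115.33

Each firm earns π_i = (288 - 0.5Q)q_i - 29q_i.
Setting ∂π_i/∂q_i = 0 with rivals' quantities fixed: 259 - q_i - (1/2)q_j = 0.
With identical firms every q_j equals q_i, so q_j = q_i and 259 = (3/2)q_i, giving q_i = 518/3.
Total output Q = 1036/3, so price P = 288 - (1/2)·(1036/3) = 346/3.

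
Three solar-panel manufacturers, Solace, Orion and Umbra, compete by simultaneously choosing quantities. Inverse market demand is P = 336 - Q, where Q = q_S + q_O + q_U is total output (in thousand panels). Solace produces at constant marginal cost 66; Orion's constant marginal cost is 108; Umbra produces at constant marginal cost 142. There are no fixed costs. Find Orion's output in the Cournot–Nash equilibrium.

Solace's profit: π_S = (336 - Q)q_S - (66q_S). Setting ∂π_S/∂q_S = 0: 270 - 2q_S - (q_O + q_U) = 0.
Orion's profit: π_O = (336 - Q)q_O - (108q_O). Setting ∂π_O/∂q_O = 0: 228 - 2q_O - (q_S + q_U) = 0.
Umbra's first-order condition: 194 - 2q_U - (q_S + q_O) = 0.
Summing all 3 equations gives 692 − 4Q = 0, hence Q = 173.
Back-substituting: q_S = (270 − 173) = 97, q_O = (228 − 173) = 55, q_U = (194 − 173) = 21.

55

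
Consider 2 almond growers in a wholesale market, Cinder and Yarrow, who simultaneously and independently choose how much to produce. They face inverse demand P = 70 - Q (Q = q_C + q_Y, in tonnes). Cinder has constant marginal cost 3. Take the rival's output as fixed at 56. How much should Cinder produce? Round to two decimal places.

5.50

With the rival's output fixed at 56, Cinder's profit is π_C = (70 - 56 - q_C)q_C - (3q_C) = (14 - q_C)q_C - (3q_C).
∂π_C/∂q_C = 11 - 2q_C = 0, so q_C = 11/2.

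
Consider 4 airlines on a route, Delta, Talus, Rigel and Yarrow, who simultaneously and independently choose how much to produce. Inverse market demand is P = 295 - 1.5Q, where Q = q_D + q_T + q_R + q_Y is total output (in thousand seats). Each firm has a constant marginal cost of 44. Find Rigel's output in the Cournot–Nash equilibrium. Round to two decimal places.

Each firm earns π_i = (295 - 1.5Q)q_i - 44q_i.
First-order condition (treating rivals' output as given): 251 - 3q_i - (3/2)·Σ_{j≠i} q_j = 0.
With identical firms every q_j equals q_i, so Σ_{j≠i} q_j = 3q_i and 251 = (15/2)q_i, giving q_i = 502/15.

33.47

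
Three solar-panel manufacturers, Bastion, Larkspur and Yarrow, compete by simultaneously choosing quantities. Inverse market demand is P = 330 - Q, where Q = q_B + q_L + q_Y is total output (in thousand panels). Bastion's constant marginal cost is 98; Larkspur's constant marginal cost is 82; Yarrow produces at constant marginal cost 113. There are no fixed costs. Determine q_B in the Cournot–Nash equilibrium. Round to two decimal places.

Bastion's profit: π_B = (330 - Q)q_B - (98q_B). Setting ∂π_B/∂q_B = 0: 232 - 2q_B - (q_L + q_Y) = 0.
Larkspur's profit: π_L = (330 - Q)q_L - (82q_L). Setting ∂π_L/∂q_L = 0: 248 - 2q_L - (q_B + q_Y) = 0.
Yarrow's first-order condition: 217 - 2q_Y - (q_B + q_L) = 0.
Summing all 3 equations gives 697 − 4Q = 0, hence Q = 697/4.
Back-substituting: q_B = (232 − 697/4) = 231/4, q_L = (248 − 697/4) = 295/4, q_Y = (217 − 697/4) = 171/4.

57.75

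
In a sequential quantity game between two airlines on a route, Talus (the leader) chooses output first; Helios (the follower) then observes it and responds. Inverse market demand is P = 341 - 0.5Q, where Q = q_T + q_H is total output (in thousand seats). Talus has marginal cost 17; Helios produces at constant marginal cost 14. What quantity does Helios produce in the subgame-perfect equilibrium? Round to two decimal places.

166.50

Solve by backward induction. Given q_T, the follower Helios maximises π_H = (341 - (1/2)q_T - (1/2)q_H)q_H - 14q_H.
∂π_H/∂q_H = 327 - (1/2)q_T - q_H = 0 gives the reaction function q_H = (327 - (1/2)q_T).
The leader anticipates this reaction. Substituting into P = 341 - 0.5Q gives P = 355/2 - (1/4)q_T, so π_T = (355/2 - (1/4)q_T)q_T - 17q_T.
Maximising: ∂π_T/∂q_T = 321/2 - (1/2)q_T = 0, giving q_T = 321.
Then q_H = (327 - (1/2)·321) = 333/2.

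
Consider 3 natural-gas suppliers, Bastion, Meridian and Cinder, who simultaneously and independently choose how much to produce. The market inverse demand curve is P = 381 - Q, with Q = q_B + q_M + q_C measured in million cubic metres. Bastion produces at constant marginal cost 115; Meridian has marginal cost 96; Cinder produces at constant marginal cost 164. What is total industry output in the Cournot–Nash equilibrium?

192

Bastion's profit: π_B = (381 - Q)q_B - (115q_B). Setting ∂π_B/∂q_B = 0: 266 - 2q_B - (q_M + q_C) = 0.
Meridian's first-order condition: 285 - 2q_M - (q_B + q_C) = 0.
Cinder's profit: π_C = (381 - Q)q_C - (164q_C). Setting ∂π_C/∂q_C = 0: 217 - 2q_C - (q_B + q_M) = 0.
Adding the 3 conditions: 768 − 2Q − 2Q = 0, i.e. Q = 192.
Back-substituting: q_B = (266 − 192) = 74, q_M = (285 − 192) = 93, q_C = (217 − 192) = 25.
Total output Q = 74 + 93 + 25 = 192.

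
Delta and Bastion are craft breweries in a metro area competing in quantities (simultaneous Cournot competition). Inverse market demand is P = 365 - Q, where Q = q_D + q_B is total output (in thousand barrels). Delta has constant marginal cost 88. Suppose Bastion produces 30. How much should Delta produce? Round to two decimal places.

With the rival's output fixed at 30, Delta's profit is π_D = (365 - 30 - q_D)q_D - (88q_D) = (335 - q_D)q_D - (88q_D).
∂π_D/∂q_D = 247 - 2q_D = 0, so q_D = 247/2.

123.50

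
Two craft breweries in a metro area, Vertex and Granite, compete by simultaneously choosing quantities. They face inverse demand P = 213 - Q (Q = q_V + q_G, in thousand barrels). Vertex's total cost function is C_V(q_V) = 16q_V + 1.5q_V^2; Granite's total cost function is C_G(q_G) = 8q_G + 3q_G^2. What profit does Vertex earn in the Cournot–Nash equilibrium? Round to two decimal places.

Vertex's profit: π_V = (213 - Q)q_V - (16q_V + (3/2)q_V²). Setting ∂π_V/∂q_V = 0: 197 - 5q_V - (q_G) = 0.
Granite's profit: π_G = (213 - Q)q_G - (8q_G + 3q_G²). Setting ∂π_G/∂q_G = 0: 205 - 8q_G - (q_V) = 0.
Best responses: q_V = (197 - q_G)/5, q_G = (205 - q_V)/8.
Substituting one into the other gives q_V = 457/13 and q_G = 276/13.
Price P = 213 - 733/13 = 156.6154.
Vertex's profit: 156.6154·(457/13) - 16·(457/13) - (3/2)(457/13)² = 3089.4822.

3089.48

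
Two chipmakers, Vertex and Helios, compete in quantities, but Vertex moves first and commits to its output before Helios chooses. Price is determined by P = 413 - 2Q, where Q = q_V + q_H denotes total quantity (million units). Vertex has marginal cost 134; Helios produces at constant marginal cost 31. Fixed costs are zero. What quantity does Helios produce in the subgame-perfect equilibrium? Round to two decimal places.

73.50

The follower Helios best-responds to any q_V: π_H = (413 - 2Q)q_H - 31q_H.
Setting the follower's marginal profit to zero, 382 - 2q_V - 4q_H = 0, i.e. q_H = (382 - 2q_V)/4.
The leader anticipates this reaction. Substituting into P = 413 - 2Q gives P = 222 - q_V, so π_V = (222 - q_V)q_V - 134q_V.
Maximising: ∂π_V/∂q_V = 88 - 2q_V = 0, giving q_V = 44.
Then q_H = (382 - 2·44)/4 = 147/2.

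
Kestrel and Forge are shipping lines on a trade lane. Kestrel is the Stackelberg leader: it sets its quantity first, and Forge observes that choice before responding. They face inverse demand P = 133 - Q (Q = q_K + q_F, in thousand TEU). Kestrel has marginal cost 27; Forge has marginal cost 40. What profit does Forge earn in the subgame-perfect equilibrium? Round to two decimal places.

The follower Forge best-responds to any q_K: π_F = (133 - Q)q_F - 40q_F.
Follower FOC: 93 - q_K - 2q_F = 0, so q_F(q_K) = (93 - q_K)/2.
Kestrel substitutes q_F(q_K) into its own profit: π_K = q_K(133 - q_K - (93 - q_K)/2) - 27q_K = (173/2 - (1/2)q_K)q_K - 27q_K.
Maximising: ∂π_K/∂q_K = 119/2 - q_K = 0, giving q_K = 119/2.
Then q_F = (93 - 119/2)/2 = 67/4.
Price P = 133 - 305/4 = 227/4.
Forge's profit: (227/4 - 40)·(67/4) = 280.5625.

280.56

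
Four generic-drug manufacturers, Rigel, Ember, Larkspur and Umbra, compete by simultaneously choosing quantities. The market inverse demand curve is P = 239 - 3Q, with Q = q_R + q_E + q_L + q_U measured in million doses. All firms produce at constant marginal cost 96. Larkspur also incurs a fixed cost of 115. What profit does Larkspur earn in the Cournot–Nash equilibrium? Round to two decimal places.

A representative firm's profit is π_i = q_i(239 - 3Q) - 96q_i.
First-order condition (treating rivals' output as given): 143 - 6q_i - 3·Σ_{j≠i} q_j = 0.
By symmetry each firm produces the same amount; substituting Σ_{j≠i} q_j = 3q_i yields q_i = 143/15.
Price P = 239 - 3·(572/15) = 623/5.
Larkspur's profit: (623/5 - 96)·(143/15) - 115 = 157.6533.

157.65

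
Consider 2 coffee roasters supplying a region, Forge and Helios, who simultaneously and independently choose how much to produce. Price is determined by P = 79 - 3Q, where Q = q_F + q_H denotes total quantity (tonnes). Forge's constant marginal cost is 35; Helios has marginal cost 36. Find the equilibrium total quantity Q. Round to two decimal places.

Forge's profit: π_F = (79 - 3Q)q_F - (35q_F). Setting ∂π_F/∂q_F = 0: 44 - 6q_F - 3(q_H) = 0.
Helios's first-order condition: 43 - 6q_H - 3(q_F) = 0.
So q_F = (44 - 3q_H)/6 and q_H = (43 - 3q_F)/6.
Solving the pair: q_F = 5, q_H = 14/3.
Total output Q = 5 + 14/3 = 29/3.

9.67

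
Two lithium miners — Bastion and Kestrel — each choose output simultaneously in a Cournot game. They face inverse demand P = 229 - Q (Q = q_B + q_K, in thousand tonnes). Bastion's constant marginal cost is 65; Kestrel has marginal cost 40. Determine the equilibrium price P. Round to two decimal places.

Bastion's profit: π_B = (229 - Q)q_B - (65q_B). Setting ∂π_B/∂q_B = 0: 164 - 2q_B - (q_K) = 0.
Kestrel's first-order condition: 189 - 2q_K - (q_B) = 0.
So q_B = (164 - q_K)/2 and q_K = (189 - q_B)/2.
Solving the pair: q_B = 139/3, q_K = 214/3.
Total output Q = 353/3, so price P = 229 - 353/3 = 334/3.

111.33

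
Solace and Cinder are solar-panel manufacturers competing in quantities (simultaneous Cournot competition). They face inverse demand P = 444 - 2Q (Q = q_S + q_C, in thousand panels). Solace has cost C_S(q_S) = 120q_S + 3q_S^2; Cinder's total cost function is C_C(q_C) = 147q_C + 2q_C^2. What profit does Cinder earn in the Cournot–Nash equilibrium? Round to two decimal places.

3733.85

Solace's profit: π_S = (444 - 2Q)q_S - (120q_S + 3q_S²). Setting ∂π_S/∂q_S = 0: 324 - 10q_S - 2(q_C) = 0.
Cinder's profit: π_C = (444 - 2Q)q_C - (147q_C + 2q_C²). Setting ∂π_C/∂q_C = 0: 297 - 8q_C - 2(q_S) = 0.
So q_S = (324 - 2q_C)/10 and q_C = (297 - 2q_S)/8.
Solving the pair: q_S = 999/38, q_C = 1161/38.
Price P = 444 - 2·(1080/19) = 330.3158.
Cinder's profit: 330.3158·(1161/38) - 147·(1161/38) - 2(1161/38)² = 3733.8532.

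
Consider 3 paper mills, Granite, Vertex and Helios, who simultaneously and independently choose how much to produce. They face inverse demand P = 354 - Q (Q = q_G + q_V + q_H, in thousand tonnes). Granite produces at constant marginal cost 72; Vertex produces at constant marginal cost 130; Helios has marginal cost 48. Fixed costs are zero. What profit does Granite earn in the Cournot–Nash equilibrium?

6241

Granite's profit: π_G = (354 - Q)q_G - (72q_G). Setting ∂π_G/∂q_G = 0: 282 - 2q_G - (q_V + q_H) = 0.
Vertex's profit: π_V = (354 - Q)q_V - (130q_V). Setting ∂π_V/∂q_V = 0: 224 - 2q_V - (q_G + q_H) = 0.
Helios's first-order condition: 306 - 2q_H - (q_G + q_V) = 0.
Summing all 3 equations gives 812 − 4Q = 0, hence Q = 203.
Back-substituting: q_G = (282 − 203) = 79, q_V = (224 − 203) = 21, q_H = (306 − 203) = 103.
Price P = 354 - 203 = 151.
Granite's profit: (151 - 72)·79 = 6241.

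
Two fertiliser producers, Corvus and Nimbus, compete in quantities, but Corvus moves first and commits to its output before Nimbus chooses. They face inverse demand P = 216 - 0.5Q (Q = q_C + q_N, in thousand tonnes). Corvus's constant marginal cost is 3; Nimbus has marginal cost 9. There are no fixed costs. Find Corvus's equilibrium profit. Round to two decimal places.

The follower Nimbus best-responds to any q_C: π_N = (216 - 0.5Q)q_N - 9q_N.
Setting the follower's marginal profit to zero, 207 - (1/2)q_C - q_N = 0, i.e. q_N = (207 - (1/2)q_C).
Corvus substitutes q_N(q_C) into its own profit: π_C = q_C(216 - (1/2)q_C - (207 - (1/2)q_C)/2) - 3q_C = (225/2 - (1/4)q_C)q_C - 3q_C.
Leader FOC: 219/2 - (1/2)q_C = 0, so q_C = 219.
Then q_N = (207 - (1/2)·219) = 195/2.
Price P = 216 - (1/2)·(633/2) = 231/4.
Corvus's profit: (231/4 - 3)·219 = 11990.2500.

11990.25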